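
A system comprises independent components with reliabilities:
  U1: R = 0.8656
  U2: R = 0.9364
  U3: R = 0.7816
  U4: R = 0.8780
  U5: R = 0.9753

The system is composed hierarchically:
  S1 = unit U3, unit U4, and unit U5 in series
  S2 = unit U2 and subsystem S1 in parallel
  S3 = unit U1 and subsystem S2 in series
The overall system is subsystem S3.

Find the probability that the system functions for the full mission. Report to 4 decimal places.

Series (U3, U4, and U5): 0.781600 × 0.878000 × 0.975300 = 0.669295
Parallel (U2 and [0.669295]): 1 − (1 − 0.936400)(1 − 0.669295) = 0.978967
Series (U1 and [0.978967]): 0.865600 × 0.978967 = 0.8474

0.8474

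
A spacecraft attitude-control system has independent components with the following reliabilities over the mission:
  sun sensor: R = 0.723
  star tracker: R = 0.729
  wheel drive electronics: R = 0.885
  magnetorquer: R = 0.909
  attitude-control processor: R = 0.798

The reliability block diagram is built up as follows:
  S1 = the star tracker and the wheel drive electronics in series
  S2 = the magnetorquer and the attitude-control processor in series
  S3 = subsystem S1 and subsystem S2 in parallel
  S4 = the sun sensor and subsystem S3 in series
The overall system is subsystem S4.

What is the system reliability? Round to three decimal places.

Series (star tracker and wheel drive electronics): 0.72900 × 0.88500 = 0.64517
Series (magnetorquer and attitude-control processor): 0.90900 × 0.79800 = 0.72538
Parallel ([0.64517] and [0.72538]): 1 − (1 − 0.64517)(1 − 0.72538) = 0.90256
Series (sun sensor and [0.90256]): 0.72300 × 0.90256 = 0.653

0.653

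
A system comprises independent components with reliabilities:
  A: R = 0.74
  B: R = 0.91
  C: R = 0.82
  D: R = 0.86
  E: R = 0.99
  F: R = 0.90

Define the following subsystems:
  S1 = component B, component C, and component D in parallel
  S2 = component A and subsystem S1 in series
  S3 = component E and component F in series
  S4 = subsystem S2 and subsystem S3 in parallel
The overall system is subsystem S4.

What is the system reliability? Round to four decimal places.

Parallel (B, C, and D): 1 − (1 − 0.910000)(1 − 0.820000)(1 − 0.860000) = 0.997732
Series (A and [0.997732]): 0.740000 × 0.997732 = 0.738322
Series (E and F): 0.990000 × 0.900000 = 0.891000
Parallel ([0.738322] and [0.891000]): 1 − (1 − 0.738322)(1 − 0.891000) = 0.9715

0.9715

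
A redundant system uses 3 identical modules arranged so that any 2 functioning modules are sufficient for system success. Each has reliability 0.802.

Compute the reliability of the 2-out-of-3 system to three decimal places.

R = Σ_{i=2}^{3} C(3,i) p^i (1−p)^{3−i} with p = 0.802
C(3,2)·0.802^2·0.198^1 = 0.38206
C(3,3)·0.802^3·0.198^0 = 0.51585
Sum = 0.898

0.898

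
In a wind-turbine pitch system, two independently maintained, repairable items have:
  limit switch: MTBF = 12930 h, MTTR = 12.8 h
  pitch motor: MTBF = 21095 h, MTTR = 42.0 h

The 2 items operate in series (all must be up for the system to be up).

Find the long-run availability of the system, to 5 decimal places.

A(limit switch) = MTBF/(MTBF+MTTR) = 12930/(12930+12.8) = 0.999011
A(pitch motor) = MTBF/(MTBF+MTTR) = 21095/(21095+42.0) = 0.998013
Series availability: 0.999011 × 0.998013 = 0.99703

0.99703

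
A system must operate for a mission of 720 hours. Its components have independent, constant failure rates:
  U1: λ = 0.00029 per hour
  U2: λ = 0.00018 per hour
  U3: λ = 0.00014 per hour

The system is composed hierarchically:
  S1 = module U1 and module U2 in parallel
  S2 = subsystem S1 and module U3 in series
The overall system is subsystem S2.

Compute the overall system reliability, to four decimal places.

R(U1) = exp(−0.00029 × 720) = 0.811558
R(U2) = exp(−0.00018 × 720) = 0.878447
R(U3) = exp(−0.00014 × 720) = 0.904114
Parallel (U1 and U2): 1 − (1 − 0.811558)(1 − 0.878447) = 0.977094
Series ([0.977094] and U3): 0.977094 × 0.904114 = 0.8834

0.8834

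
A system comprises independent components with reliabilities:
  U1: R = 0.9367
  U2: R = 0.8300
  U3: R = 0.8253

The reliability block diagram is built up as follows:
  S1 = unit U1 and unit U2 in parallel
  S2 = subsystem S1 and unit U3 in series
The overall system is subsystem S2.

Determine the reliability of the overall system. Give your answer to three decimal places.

0.816

Parallel (U1 and U2): 1 − (1 − 0.93670)(1 − 0.83000) = 0.98924
Series ([0.98924] and U3): 0.98924 × 0.82530 = 0.816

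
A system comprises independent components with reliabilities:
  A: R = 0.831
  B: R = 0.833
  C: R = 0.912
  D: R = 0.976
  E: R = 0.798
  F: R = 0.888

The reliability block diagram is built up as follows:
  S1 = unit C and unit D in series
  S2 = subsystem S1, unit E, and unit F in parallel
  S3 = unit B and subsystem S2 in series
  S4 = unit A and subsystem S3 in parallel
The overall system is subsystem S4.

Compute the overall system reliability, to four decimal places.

0.9714

Series (C and D): 0.912000 × 0.976000 = 0.890112
Parallel ([0.890112], E, and F): 1 − (1 − 0.890112)(1 − 0.798000)(1 − 0.888000) = 0.997514
Series (B and [0.997514]): 0.833000 × 0.997514 = 0.830929
Parallel (A and [0.830929]): 1 − (1 − 0.831000)(1 − 0.830929) = 0.9714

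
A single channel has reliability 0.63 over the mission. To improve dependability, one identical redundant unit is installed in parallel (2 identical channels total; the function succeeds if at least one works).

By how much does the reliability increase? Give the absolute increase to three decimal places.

R_before = 0.63
R_after = 1 − (1 − 0.63)^2 = 0.863
ΔR = 0.863 − 0.63 = 0.233

0.233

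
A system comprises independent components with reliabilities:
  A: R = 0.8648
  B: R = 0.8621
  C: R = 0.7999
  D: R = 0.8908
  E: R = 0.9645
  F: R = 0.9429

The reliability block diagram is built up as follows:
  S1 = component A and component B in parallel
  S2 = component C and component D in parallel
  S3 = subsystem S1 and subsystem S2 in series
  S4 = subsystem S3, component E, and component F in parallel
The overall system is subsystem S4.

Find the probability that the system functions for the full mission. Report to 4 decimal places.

0.9999

Parallel (A and B): 1 − (1 − 0.864800)(1 − 0.862100) = 0.981356
Parallel (C and D): 1 − (1 − 0.799900)(1 − 0.890800) = 0.978149
Series ([0.981356] and [0.978149]): 0.981356 × 0.978149 = 0.959912
Parallel ([0.959912], E, and F): 1 − (1 − 0.959912)(1 − 0.964500)(1 − 0.942900) = 0.9999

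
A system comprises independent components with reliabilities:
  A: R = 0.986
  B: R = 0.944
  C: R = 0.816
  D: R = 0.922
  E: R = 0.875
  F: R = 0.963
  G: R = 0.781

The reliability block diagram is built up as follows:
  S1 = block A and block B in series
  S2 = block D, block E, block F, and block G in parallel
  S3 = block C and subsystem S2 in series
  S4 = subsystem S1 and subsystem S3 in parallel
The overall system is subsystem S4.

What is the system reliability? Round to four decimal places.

0.9873

Series (A and B): 0.986000 × 0.944000 = 0.930784
Parallel (D, E, F, and G): 1 − (1 − 0.922000)(1 − 0.875000)(1 − 0.963000)(1 − 0.781000) = 0.999921
Series (C and [0.999921]): 0.816000 × 0.999921 = 0.815936
Parallel ([0.930784] and [0.815936]): 1 − (1 − 0.930784)(1 − 0.815936) = 0.9873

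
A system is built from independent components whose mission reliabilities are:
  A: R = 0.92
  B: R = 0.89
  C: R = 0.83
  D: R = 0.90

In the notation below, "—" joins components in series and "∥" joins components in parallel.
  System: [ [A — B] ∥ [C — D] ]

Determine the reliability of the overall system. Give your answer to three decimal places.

0.954

Series (A and B): 0.92000 × 0.89000 = 0.81880
Series (C and D): 0.83000 × 0.90000 = 0.74700
Parallel ([0.81880] and [0.74700]): 1 − (1 − 0.81880)(1 − 0.74700) = 0.954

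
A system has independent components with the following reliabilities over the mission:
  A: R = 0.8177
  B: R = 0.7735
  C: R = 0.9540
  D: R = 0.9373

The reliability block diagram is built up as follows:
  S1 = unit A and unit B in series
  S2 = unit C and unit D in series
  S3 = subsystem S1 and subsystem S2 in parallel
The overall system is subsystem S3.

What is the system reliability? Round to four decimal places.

Series (A and B): 0.817700 × 0.773500 = 0.632491
Series (C and D): 0.954000 × 0.937300 = 0.894184
Parallel ([0.632491] and [0.894184]): 1 − (1 − 0.632491)(1 − 0.894184) = 0.9611

0.9611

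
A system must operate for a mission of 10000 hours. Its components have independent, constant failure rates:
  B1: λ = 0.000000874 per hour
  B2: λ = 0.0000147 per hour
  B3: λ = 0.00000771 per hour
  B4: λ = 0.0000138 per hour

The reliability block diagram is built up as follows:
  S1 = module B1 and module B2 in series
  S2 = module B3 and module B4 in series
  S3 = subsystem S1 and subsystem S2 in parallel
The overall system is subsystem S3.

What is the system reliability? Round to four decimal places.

R(B1) = exp(−0.000000874 × 10000) = 0.991298
R(B2) = exp(−0.0000147 × 10000) = 0.863294
R(B3) = exp(−0.00000771 × 10000) = 0.925797
R(B4) = exp(−0.0000138 × 10000) = 0.871099
Series (B1 and B2): 0.991298 × 0.863294 = 0.855782
Series (B3 and B4): 0.925797 × 0.871099 = 0.806461
Parallel ([0.855782] and [0.806461]): 1 − (1 − 0.855782)(1 − 0.806461) = 0.9721

0.9721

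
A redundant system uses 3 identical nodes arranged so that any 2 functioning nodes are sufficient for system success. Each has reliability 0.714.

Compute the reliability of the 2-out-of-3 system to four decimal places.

R = Σ_{i=2}^{3} C(3,i) p^i (1−p)^{3−i} with p = 0.714
C(3,2)·0.714^2·0.286^1 = 0.437405
C(3,3)·0.714^3·0.286^0 = 0.363994
Sum = 0.8014

0.8014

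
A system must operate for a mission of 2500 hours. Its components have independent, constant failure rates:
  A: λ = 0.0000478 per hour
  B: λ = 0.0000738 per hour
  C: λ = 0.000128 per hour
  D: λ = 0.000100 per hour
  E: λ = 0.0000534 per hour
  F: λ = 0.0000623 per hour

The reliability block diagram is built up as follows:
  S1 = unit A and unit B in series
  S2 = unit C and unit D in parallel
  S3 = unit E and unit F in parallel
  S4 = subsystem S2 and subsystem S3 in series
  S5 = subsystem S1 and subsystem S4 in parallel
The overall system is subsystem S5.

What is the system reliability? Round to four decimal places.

0.9797

R(A) = exp(−0.0000478 × 2500) = 0.887364
R(B) = exp(−0.0000738 × 2500) = 0.831520
R(C) = exp(−0.000128 × 2500) = 0.726149
R(D) = exp(−0.000100 × 2500) = 0.778801
R(E) = exp(−0.0000534 × 2500) = 0.875027
R(F) = exp(−0.0000623 × 2500) = 0.855773
Series (A and B): 0.887364 × 0.831520 = 0.737861
Parallel (C and D): 1 − (1 − 0.726149)(1 − 0.778801) = 0.939424
Parallel (E and F): 1 − (1 − 0.875027)(1 − 0.855773) = 0.981976
Series ([0.939424] and [0.981976]): 0.939424 × 0.981976 = 0.922492
Parallel ([0.737861] and [0.922492]): 1 − (1 − 0.737861)(1 − 0.922492) = 0.9797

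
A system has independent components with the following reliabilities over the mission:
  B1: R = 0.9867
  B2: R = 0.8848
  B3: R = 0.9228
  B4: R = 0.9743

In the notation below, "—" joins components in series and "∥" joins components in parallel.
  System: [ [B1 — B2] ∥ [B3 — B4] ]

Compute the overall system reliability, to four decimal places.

0.9872

Series (B1 and B2): 0.986700 × 0.884800 = 0.873032
Series (B3 and B4): 0.922800 × 0.974300 = 0.899084
Parallel ([0.873032] and [0.899084]): 1 − (1 − 0.873032)(1 − 0.899084) = 0.9872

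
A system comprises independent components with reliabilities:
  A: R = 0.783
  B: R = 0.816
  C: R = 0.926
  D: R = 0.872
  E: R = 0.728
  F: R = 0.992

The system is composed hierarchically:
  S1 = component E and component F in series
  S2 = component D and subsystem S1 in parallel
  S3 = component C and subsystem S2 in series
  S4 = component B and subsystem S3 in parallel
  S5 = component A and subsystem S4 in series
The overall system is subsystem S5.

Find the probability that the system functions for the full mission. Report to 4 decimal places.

Series (E and F): 0.728000 × 0.992000 = 0.722176
Parallel (D and [0.722176]): 1 − (1 − 0.872000)(1 − 0.722176) = 0.964439
Series (C and [0.964439]): 0.926000 × 0.964439 = 0.893071
Parallel (B and [0.893071]): 1 − (1 − 0.816000)(1 − 0.893071) = 0.980325
Series (A and [0.980325]): 0.783000 × 0.980325 = 0.7676

0.7676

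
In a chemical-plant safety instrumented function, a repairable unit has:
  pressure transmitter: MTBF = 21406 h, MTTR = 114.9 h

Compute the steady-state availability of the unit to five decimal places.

0.99466

A(pressure transmitter) = MTBF/(MTBF+MTTR) = 21406/(21406+114.9) = 0.99466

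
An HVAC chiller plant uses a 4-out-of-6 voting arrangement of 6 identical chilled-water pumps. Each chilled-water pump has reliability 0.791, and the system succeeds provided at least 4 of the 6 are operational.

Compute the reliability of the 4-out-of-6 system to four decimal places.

R = Σ_{i=4}^{6} C(6,i) p^i (1−p)^{6−i} with p = 0.791
C(6,4)·0.791^4·0.209^2 = 0.256501
C(6,5)·0.791^5·0.209^1 = 0.388311
C(6,6)·0.791^6·0.209^0 = 0.244940
Sum = 0.8898

0.8898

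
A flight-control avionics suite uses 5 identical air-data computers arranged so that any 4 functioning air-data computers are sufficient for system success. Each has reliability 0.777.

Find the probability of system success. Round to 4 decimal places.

0.6896

R = Σ_{i=4}^{5} C(5,i) p^i (1−p)^{5−i} with p = 0.777
C(5,4)·0.777^4·0.223^1 = 0.406405
C(5,5)·0.777^5·0.223^0 = 0.283208
Sum = 0.6896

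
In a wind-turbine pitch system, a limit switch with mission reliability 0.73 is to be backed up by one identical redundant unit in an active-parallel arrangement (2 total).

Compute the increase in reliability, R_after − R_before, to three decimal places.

0.197

R_before = 0.73
R_after = 1 − (1 − 0.73)^2 = 0.927
ΔR = 0.927 − 0.73 = 0.197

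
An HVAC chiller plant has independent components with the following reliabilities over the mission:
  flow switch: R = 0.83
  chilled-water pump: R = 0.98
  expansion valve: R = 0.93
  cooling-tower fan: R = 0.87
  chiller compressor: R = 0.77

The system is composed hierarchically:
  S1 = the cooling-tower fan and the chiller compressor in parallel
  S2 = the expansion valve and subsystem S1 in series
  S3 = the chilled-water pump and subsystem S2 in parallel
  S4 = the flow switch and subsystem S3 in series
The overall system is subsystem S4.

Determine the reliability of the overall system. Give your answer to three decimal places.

0.828

Parallel (cooling-tower fan and chiller compressor): 1 − (1 − 0.87000)(1 − 0.77000) = 0.97010
Series (expansion valve and [0.97010]): 0.93000 × 0.97010 = 0.90219
Parallel (chilled-water pump and [0.90219]): 1 − (1 − 0.98000)(1 − 0.90219) = 0.99804
Series (flow switch and [0.99804]): 0.83000 × 0.99804 = 0.828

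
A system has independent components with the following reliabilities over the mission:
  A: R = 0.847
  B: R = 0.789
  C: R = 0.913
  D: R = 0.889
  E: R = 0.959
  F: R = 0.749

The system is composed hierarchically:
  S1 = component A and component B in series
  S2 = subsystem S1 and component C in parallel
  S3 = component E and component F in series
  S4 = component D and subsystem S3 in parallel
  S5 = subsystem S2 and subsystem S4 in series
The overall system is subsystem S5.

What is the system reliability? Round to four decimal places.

Series (A and B): 0.847000 × 0.789000 = 0.668283
Parallel ([0.668283] and C): 1 − (1 − 0.668283)(1 − 0.913000) = 0.971141
Series (E and F): 0.959000 × 0.749000 = 0.718291
Parallel (D and [0.718291]): 1 − (1 − 0.889000)(1 − 0.718291) = 0.968730
Series ([0.971141] and [0.968730]): 0.971141 × 0.968730 = 0.9408

0.9408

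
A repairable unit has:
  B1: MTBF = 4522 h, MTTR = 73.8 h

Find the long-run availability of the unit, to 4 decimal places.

A(B1) = MTBF/(MTBF+MTTR) = 4522/(4522+73.8) = 0.9839

0.9839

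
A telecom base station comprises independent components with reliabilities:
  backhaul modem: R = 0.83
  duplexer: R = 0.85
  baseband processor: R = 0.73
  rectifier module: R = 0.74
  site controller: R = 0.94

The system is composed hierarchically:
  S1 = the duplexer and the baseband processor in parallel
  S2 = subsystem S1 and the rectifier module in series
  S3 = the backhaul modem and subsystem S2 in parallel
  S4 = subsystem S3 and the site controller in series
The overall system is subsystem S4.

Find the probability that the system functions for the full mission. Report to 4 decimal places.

0.8937

Parallel (duplexer and baseband processor): 1 − (1 − 0.850000)(1 − 0.730000) = 0.959500
Series ([0.959500] and rectifier module): 0.959500 × 0.740000 = 0.710030
Parallel (backhaul modem and [0.710030]): 1 − (1 − 0.830000)(1 − 0.710030) = 0.950705
Series ([0.950705] and site controller): 0.950705 × 0.940000 = 0.8937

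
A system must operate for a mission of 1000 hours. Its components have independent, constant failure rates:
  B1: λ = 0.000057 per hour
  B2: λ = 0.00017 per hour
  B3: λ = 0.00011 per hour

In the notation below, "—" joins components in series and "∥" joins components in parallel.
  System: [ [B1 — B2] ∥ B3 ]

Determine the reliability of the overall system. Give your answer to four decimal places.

0.9788

R(B1) = exp(−0.000057 × 1000) = 0.944594
R(B2) = exp(−0.00017 × 1000) = 0.843665
R(B3) = exp(−0.00011 × 1000) = 0.895834
Series (B1 and B2): 0.944594 × 0.843665 = 0.796921
Parallel ([0.796921] and B3): 1 − (1 − 0.796921)(1 − 0.895834) = 0.9788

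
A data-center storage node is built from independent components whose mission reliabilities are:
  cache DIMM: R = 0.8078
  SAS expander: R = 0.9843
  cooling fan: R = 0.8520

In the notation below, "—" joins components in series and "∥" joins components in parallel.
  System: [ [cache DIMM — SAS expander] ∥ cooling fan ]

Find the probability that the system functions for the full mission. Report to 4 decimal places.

Series (cache DIMM and SAS expander): 0.807800 × 0.984300 = 0.795118
Parallel ([0.795118] and cooling fan): 1 − (1 − 0.795118)(1 − 0.852000) = 0.9697

0.9697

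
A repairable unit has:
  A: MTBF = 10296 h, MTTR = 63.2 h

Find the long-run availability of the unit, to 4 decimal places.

A(A) = MTBF/(MTBF+MTTR) = 10296/(10296+63.2) = 0.9939

0.9939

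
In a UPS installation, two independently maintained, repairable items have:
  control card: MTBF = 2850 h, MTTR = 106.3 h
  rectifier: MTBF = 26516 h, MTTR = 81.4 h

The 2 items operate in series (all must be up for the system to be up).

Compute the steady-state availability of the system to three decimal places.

A(control card) = MTBF/(MTBF+MTTR) = 2850/(2850+106.3) = 0.964043
A(rectifier) = MTBF/(MTBF+MTTR) = 26516/(26516+81.4) = 0.996940
Series availability: 0.964043 × 0.996940 = 0.961

0.961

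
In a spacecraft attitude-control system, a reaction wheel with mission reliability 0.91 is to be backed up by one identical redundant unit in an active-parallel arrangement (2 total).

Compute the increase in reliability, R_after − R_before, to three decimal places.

0.082

R_before = 0.91
R_after = 1 − (1 − 0.91)^2 = 0.992
ΔR = 0.992 − 0.91 = 0.082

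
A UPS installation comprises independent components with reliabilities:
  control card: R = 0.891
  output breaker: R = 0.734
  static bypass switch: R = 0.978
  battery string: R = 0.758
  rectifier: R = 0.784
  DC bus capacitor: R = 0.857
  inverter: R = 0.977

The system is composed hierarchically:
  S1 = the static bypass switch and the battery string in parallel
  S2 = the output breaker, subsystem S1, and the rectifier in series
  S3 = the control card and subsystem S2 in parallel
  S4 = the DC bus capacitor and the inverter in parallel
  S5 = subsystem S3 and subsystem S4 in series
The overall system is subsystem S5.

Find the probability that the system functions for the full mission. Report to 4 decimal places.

Parallel (static bypass switch and battery string): 1 − (1 − 0.978000)(1 − 0.758000) = 0.994676
Series (output breaker, [0.994676], and rectifier): 0.734000 × 0.994676 × 0.784000 = 0.572392
Parallel (control card and [0.572392]): 1 − (1 − 0.891000)(1 − 0.572392) = 0.953391
Parallel (DC bus capacitor and inverter): 1 − (1 − 0.857000)(1 − 0.977000) = 0.996711
Series ([0.953391] and [0.996711]): 0.953391 × 0.996711 = 0.9503

0.9503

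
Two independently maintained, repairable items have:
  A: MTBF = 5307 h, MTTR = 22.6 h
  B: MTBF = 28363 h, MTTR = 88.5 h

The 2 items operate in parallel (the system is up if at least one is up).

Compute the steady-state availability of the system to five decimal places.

0.99999

A(A) = MTBF/(MTBF+MTTR) = 5307/(5307+22.6) = 0.995760
A(B) = MTBF/(MTBF+MTTR) = 28363/(28363+88.5) = 0.996889
Parallel availability: 1 − (1 − 0.995760)(1 − 0.996889) = 0.99999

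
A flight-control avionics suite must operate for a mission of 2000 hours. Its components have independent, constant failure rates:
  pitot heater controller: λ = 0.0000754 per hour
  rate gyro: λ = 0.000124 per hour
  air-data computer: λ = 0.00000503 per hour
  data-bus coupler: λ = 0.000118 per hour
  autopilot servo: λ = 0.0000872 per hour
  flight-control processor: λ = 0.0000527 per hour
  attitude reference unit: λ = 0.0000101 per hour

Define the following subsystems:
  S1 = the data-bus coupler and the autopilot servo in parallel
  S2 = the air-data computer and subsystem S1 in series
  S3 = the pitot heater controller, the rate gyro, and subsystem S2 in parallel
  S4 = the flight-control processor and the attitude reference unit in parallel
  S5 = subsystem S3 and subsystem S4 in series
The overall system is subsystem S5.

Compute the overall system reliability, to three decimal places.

0.997

R(pitot heater controller) = exp(−0.0000754 × 2000) = 0.86002
R(rate gyro) = exp(−0.000124 × 2000) = 0.78036
R(air-data computer) = exp(−0.00000503 × 2000) = 0.98999
R(data-bus coupler) = exp(−0.000118 × 2000) = 0.78978
R(autopilot servo) = exp(−0.0000872 × 2000) = 0.83996
R(flight-control processor) = exp(−0.0000527 × 2000) = 0.89996
R(attitude reference unit) = exp(−0.0000101 × 2000) = 0.98000
Parallel (data-bus coupler and autopilot servo): 1 − (1 − 0.78978)(1 − 0.83996) = 0.96636
Series (air-data computer and [0.96636]): 0.98999 × 0.96636 = 0.95669
Parallel (pitot heater controller, rate gyro, and [0.95669]): 1 − (1 − 0.86002)(1 − 0.78036)(1 − 0.95669) = 0.99867
Parallel (flight-control processor and attitude reference unit): 1 − (1 − 0.89996)(1 − 0.98000) = 0.99800
Series ([0.99867] and [0.99800]): 0.99867 × 0.99800 = 0.997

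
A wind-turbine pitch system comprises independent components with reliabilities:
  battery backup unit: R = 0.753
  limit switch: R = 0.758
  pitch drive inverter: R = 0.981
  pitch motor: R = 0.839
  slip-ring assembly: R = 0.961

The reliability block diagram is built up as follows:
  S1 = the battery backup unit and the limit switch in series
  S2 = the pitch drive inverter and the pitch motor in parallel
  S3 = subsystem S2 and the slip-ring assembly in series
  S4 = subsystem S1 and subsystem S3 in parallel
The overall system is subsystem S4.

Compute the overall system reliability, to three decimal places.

0.982

Series (battery backup unit and limit switch): 0.75300 × 0.75800 = 0.57077
Parallel (pitch drive inverter and pitch motor): 1 − (1 − 0.98100)(1 − 0.83900) = 0.99694
Series ([0.99694] and slip-ring assembly): 0.99694 × 0.96100 = 0.95806
Parallel ([0.57077] and [0.95806]): 1 − (1 − 0.57077)(1 − 0.95806) = 0.982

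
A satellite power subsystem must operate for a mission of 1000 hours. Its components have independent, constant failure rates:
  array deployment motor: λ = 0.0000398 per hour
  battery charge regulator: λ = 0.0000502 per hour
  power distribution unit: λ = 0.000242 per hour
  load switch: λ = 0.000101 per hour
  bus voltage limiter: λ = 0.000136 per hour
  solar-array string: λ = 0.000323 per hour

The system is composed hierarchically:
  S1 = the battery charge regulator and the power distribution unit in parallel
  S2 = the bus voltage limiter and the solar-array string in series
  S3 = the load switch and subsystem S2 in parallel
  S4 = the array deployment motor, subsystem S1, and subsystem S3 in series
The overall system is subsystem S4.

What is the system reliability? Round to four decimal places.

R(array deployment motor) = exp(−0.0000398 × 1000) = 0.960982
R(battery charge regulator) = exp(−0.0000502 × 1000) = 0.951039
R(power distribution unit) = exp(−0.000242 × 1000) = 0.785056
R(load switch) = exp(−0.000101 × 1000) = 0.903933
R(bus voltage limiter) = exp(−0.000136 × 1000) = 0.872843
R(solar-array string) = exp(−0.000323 × 1000) = 0.723974
Parallel (battery charge regulator and power distribution unit): 1 − (1 − 0.951039)(1 − 0.785056) = 0.989476
Series (bus voltage limiter and solar-array string): 0.872843 × 0.723974 = 0.631916
Parallel (load switch and [0.631916]): 1 − (1 − 0.903933)(1 − 0.631916) = 0.964639
Series (array deployment motor, [0.989476], and [0.964639]): 0.960982 × 0.989476 × 0.964639 = 0.9172

0.9172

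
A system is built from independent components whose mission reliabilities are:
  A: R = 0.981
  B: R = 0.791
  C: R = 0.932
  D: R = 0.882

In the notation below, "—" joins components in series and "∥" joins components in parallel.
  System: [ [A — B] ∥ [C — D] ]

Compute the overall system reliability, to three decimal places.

0.960

Series (A and B): 0.98100 × 0.79100 = 0.77597
Series (C and D): 0.93200 × 0.88200 = 0.82202
Parallel ([0.77597] and [0.82202]): 1 − (1 − 0.77597)(1 − 0.82202) = 0.960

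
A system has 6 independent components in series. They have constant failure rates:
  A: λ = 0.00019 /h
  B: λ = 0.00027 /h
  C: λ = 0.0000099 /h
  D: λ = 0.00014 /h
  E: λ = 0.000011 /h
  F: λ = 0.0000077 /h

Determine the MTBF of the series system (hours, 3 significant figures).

Series of exponential components: λ_sys = Σ λ_i
λ_sys = 0.00019 + 0.00027 + 0.0000099 + 0.00014 + 0.000011 + 0.0000077 = 6.2860e-04 /h
MTBF = 1 / λ_sys = 1590 h

1590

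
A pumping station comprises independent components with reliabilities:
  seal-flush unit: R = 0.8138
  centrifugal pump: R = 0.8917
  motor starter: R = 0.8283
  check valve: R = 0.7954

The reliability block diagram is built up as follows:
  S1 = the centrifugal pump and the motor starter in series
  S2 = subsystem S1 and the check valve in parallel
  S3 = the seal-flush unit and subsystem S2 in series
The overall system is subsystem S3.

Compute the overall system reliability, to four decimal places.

0.7703

Series (centrifugal pump and motor starter): 0.891700 × 0.828300 = 0.738595
Parallel ([0.738595] and check valve): 1 − (1 − 0.738595)(1 − 0.795400) = 0.946517
Series (seal-flush unit and [0.946517]): 0.813800 × 0.946517 = 0.7703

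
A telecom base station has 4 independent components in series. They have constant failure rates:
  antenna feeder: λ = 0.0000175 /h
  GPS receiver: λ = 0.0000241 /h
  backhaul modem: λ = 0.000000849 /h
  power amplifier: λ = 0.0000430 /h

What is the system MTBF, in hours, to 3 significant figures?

11700

Series of exponential components: λ_sys = Σ λ_i
λ_sys = 0.0000175 + 0.0000241 + 0.000000849 + 0.0000430 = 8.5449e-05 /h
MTBF = 1 / λ_sys = 11700 h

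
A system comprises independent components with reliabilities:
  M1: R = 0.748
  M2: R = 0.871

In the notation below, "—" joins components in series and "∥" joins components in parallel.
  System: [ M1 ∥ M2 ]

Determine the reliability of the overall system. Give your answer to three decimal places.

0.967

Parallel (M1 and M2): 1 − (1 − 0.74800)(1 − 0.87100) = 0.967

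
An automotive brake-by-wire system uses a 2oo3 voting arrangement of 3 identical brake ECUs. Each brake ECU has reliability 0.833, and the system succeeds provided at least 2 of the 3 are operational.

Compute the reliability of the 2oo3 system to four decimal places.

R = Σ_{i=2}^{3} C(3,i) p^i (1−p)^{3−i} with p = 0.833
C(3,2)·0.833^2·0.167^1 = 0.347638
C(3,3)·0.833^3·0.167^0 = 0.578010
Sum = 0.9256

0.9256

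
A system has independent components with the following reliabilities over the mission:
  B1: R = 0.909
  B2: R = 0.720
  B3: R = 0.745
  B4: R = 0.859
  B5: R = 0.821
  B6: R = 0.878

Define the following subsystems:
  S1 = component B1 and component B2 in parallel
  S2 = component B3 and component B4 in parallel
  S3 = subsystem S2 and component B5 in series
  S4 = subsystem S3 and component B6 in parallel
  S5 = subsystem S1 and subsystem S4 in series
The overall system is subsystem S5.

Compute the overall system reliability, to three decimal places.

0.950

Parallel (B1 and B2): 1 − (1 − 0.90900)(1 − 0.72000) = 0.97452
Parallel (B3 and B4): 1 − (1 − 0.74500)(1 − 0.85900) = 0.96405
Series ([0.96405] and B5): 0.96405 × 0.82100 = 0.79149
Parallel ([0.79149] and B6): 1 − (1 − 0.79149)(1 − 0.87800) = 0.97456
Series ([0.97452] and [0.97456]): 0.97452 × 0.97456 = 0.950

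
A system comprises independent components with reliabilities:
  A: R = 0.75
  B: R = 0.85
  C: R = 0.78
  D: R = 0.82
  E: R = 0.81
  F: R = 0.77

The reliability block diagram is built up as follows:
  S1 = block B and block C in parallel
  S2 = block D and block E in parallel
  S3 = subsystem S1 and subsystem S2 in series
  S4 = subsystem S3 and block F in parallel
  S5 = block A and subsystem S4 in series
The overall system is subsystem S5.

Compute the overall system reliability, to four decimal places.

0.7386

Parallel (B and C): 1 − (1 − 0.850000)(1 − 0.780000) = 0.967000
Parallel (D and E): 1 − (1 − 0.820000)(1 − 0.810000) = 0.965800
Series ([0.967000] and [0.965800]): 0.967000 × 0.965800 = 0.933929
Parallel ([0.933929] and F): 1 − (1 − 0.933929)(1 − 0.770000) = 0.984804
Series (A and [0.984804]): 0.750000 × 0.984804 = 0.7386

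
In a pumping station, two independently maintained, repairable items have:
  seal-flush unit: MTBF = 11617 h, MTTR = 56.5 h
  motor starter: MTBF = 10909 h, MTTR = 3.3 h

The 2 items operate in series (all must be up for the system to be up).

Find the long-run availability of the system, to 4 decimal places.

0.9949

A(seal-flush unit) = MTBF/(MTBF+MTTR) = 11617/(11617+56.5) = 0.995160
A(motor starter) = MTBF/(MTBF+MTTR) = 10909/(10909+3.3) = 0.999698
Series availability: 0.995160 × 0.999698 = 0.9949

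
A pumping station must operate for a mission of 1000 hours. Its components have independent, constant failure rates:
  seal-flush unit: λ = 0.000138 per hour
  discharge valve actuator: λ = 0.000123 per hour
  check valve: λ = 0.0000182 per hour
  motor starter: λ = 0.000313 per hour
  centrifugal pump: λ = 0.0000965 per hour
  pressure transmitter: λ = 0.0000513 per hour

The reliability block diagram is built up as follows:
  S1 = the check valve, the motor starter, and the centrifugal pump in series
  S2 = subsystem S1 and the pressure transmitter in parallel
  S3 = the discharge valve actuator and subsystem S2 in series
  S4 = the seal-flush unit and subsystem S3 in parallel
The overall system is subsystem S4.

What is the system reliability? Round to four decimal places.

R(seal-flush unit) = exp(−0.000138 × 1000) = 0.871099
R(discharge valve actuator) = exp(−0.000123 × 1000) = 0.884264
R(check valve) = exp(−0.0000182 × 1000) = 0.981965
R(motor starter) = exp(−0.000313 × 1000) = 0.731250
R(centrifugal pump) = exp(−0.0000965 × 1000) = 0.908010
R(pressure transmitter) = exp(−0.0000513 × 1000) = 0.949994
Series (check valve, motor starter, and centrifugal pump): 0.981965 × 0.731250 × 0.908010 = 0.652007
Parallel ([0.652007] and pressure transmitter): 1 − (1 − 0.652007)(1 − 0.949994) = 0.982598
Series (discharge valve actuator and [0.982598]): 0.884264 × 0.982598 = 0.868876
Parallel (seal-flush unit and [0.868876]): 1 − (1 − 0.871099)(1 − 0.868876) = 0.9831

0.9831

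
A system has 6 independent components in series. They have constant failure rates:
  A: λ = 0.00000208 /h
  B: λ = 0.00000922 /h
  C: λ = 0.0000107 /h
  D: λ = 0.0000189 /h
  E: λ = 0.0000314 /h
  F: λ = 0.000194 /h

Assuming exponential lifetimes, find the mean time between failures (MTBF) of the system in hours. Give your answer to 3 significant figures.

Series of exponential components: λ_sys = Σ λ_i
λ_sys = 0.00000208 + 0.00000922 + 0.0000107 + 0.0000189 + 0.0000314 + 0.000194 = 2.6630e-04 /h
MTBF = 1 / λ_sys = 3760 h

3760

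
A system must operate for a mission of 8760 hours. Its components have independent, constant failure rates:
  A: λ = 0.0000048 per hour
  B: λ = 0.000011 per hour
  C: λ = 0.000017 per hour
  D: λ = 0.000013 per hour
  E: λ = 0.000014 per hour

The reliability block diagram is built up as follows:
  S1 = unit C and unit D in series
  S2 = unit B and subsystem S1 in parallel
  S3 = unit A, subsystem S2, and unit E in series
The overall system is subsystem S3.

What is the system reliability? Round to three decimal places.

R(A) = exp(−0.0000048 × 8760) = 0.95882
R(B) = exp(−0.000011 × 8760) = 0.90814
R(C) = exp(−0.000017 × 8760) = 0.86164
R(D) = exp(−0.000013 × 8760) = 0.89237
R(E) = exp(−0.000014 × 8760) = 0.88458
Series (C and D): 0.86164 × 0.89237 = 0.76890
Parallel (B and [0.76890]): 1 − (1 − 0.90814)(1 − 0.76890) = 0.97877
Series (A, [0.97877], and E): 0.95882 × 0.97877 × 0.88458 = 0.830

0.830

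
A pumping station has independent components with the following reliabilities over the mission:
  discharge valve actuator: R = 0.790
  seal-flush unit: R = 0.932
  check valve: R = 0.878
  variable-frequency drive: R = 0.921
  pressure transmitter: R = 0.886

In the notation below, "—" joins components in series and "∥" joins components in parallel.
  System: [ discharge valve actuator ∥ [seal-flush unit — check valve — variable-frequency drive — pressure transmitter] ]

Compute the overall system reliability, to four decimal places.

Series (seal-flush unit, check valve, variable-frequency drive, and pressure transmitter): 0.932000 × 0.878000 × 0.921000 × 0.886000 = 0.667734
Parallel (discharge valve actuator and [0.667734]): 1 − (1 − 0.790000)(1 − 0.667734) = 0.9302

0.9302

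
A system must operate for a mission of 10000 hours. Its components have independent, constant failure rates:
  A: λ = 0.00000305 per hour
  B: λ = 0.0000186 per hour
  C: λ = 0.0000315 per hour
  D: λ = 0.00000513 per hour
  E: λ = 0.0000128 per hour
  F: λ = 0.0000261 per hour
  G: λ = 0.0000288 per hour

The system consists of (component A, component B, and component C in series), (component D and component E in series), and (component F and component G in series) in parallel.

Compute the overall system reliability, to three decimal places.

0.971

R(A) = exp(−0.00000305 × 10000) = 0.96996
R(B) = exp(−0.0000186 × 10000) = 0.83027
R(C) = exp(−0.0000315 × 10000) = 0.72979
R(D) = exp(−0.00000513 × 10000) = 0.94999
R(E) = exp(−0.0000128 × 10000) = 0.87985
R(F) = exp(−0.0000261 × 10000) = 0.77028
R(G) = exp(−0.0000288 × 10000) = 0.74976
Series (A, B, and C): 0.96996 × 0.83027 × 0.72979 = 0.58772
Series (D and E): 0.94999 × 0.87985 = 0.83585
Series (F and G): 0.77028 × 0.74976 = 0.57753
Parallel ([0.58772], [0.83585], and [0.57753]): 1 − (1 − 0.58772)(1 − 0.83585)(1 − 0.57753) = 0.971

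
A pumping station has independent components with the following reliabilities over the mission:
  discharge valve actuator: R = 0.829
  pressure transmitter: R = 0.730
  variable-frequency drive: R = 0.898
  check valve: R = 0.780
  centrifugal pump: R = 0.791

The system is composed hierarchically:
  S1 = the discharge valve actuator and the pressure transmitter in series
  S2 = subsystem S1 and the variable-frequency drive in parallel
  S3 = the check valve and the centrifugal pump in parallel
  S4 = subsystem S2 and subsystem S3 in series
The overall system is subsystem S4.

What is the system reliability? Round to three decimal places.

0.916

Series (discharge valve actuator and pressure transmitter): 0.82900 × 0.73000 = 0.60517
Parallel ([0.60517] and variable-frequency drive): 1 − (1 − 0.60517)(1 − 0.89800) = 0.95973
Parallel (check valve and centrifugal pump): 1 − (1 − 0.78000)(1 − 0.79100) = 0.95402
Series ([0.95973] and [0.95402]): 0.95973 × 0.95402 = 0.916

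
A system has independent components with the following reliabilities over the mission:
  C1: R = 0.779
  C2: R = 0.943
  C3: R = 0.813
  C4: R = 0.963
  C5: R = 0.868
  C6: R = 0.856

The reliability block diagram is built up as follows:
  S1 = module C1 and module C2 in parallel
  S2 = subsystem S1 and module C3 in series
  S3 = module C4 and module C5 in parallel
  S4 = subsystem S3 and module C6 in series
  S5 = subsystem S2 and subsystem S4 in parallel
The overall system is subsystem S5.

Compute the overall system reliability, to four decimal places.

Parallel (C1 and C2): 1 − (1 − 0.779000)(1 − 0.943000) = 0.987403
Series ([0.987403] and C3): 0.987403 × 0.813000 = 0.802759
Parallel (C4 and C5): 1 − (1 − 0.963000)(1 − 0.868000) = 0.995116
Series ([0.995116] and C6): 0.995116 × 0.856000 = 0.851819
Parallel ([0.802759] and [0.851819]): 1 − (1 − 0.802759)(1 − 0.851819) = 0.9708

0.9708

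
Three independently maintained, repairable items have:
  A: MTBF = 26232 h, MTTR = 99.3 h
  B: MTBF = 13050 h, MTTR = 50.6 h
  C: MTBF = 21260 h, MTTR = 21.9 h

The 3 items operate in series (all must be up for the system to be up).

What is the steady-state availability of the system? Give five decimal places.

0.99136

A(A) = MTBF/(MTBF+MTTR) = 26232/(26232+99.3) = 0.996229
A(B) = MTBF/(MTBF+MTTR) = 13050/(13050+50.6) = 0.996138
A(C) = MTBF/(MTBF+MTTR) = 21260/(21260+21.9) = 0.998971
Series availability: 0.996229 × 0.996138 × 0.998971 = 0.99136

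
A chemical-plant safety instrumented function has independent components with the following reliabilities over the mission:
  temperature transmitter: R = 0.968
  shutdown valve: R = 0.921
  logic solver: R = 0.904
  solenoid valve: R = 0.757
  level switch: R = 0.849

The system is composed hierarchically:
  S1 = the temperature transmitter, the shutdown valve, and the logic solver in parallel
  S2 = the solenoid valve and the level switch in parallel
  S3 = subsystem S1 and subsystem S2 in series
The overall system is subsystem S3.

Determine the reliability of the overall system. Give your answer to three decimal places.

Parallel (temperature transmitter, shutdown valve, and logic solver): 1 − (1 − 0.96800)(1 − 0.92100)(1 − 0.90400) = 0.99976
Parallel (solenoid valve and level switch): 1 − (1 − 0.75700)(1 − 0.84900) = 0.96331
Series ([0.99976] and [0.96331]): 0.99976 × 0.96331 = 0.963

0.963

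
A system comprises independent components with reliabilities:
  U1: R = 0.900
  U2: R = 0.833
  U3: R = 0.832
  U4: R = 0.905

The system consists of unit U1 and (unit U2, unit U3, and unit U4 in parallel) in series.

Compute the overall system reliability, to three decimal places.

0.898

Parallel (U2, U3, and U4): 1 − (1 − 0.83300)(1 − 0.83200)(1 − 0.90500) = 0.99733
Series (U1 and [0.99733]): 0.90000 × 0.99733 = 0.898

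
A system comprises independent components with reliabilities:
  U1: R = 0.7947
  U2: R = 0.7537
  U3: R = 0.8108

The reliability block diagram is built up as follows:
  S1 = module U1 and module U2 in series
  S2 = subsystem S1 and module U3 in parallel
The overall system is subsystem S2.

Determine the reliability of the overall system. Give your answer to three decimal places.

0.924

Series (U1 and U2): 0.79470 × 0.75370 = 0.59897
Parallel ([0.59897] and U3): 1 − (1 − 0.59897)(1 − 0.81080) = 0.924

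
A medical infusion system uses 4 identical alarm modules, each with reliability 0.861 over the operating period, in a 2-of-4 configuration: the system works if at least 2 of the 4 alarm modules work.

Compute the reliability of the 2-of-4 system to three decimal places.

0.990

R = Σ_{i=2}^{4} C(4,i) p^i (1−p)^{4−i} with p = 0.861
C(4,2)·0.861^2·0.139^2 = 0.08594
C(4,3)·0.861^3·0.139^1 = 0.35488
C(4,4)·0.861^4·0.139^0 = 0.54956
Sum = 0.990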